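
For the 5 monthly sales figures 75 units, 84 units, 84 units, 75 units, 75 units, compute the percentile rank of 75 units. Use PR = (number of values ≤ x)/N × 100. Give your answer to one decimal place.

N = 5.
Strictly below 75: 0. Equal to 75: 3.
PR = 3/5 × 100 = 60.0

60.0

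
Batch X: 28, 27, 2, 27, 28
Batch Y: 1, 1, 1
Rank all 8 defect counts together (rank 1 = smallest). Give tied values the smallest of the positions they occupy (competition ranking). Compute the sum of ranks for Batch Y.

Sorted (ascending): 1, 1, 1, 2, 27, 27, 28, 28
The 3 values of 1 occupy positions 1–3 → each gets rank 1.
The 2 values of 27 occupy positions 5–6 → each gets rank 5.
The 2 values of 28 occupy positions 7–8 → each gets rank 7.
Batch Y values → pooled ranks: 1→1, 1→1, 1→1
Rank sum = 1 + 1 + 1 = 3

3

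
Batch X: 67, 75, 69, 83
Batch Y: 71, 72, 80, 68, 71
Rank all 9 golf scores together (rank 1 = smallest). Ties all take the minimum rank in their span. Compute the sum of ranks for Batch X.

Sorted (ascending): 67, 68, 69, 71, 71, 72, 75, 80, 83
The 2 values of 71 occupy positions 4–5 → each gets rank 4.
Batch X values → pooled ranks: 67→1, 75→7, 69→3, 83→9
Rank sum = 1 + 7 + 3 + 9 = 20

20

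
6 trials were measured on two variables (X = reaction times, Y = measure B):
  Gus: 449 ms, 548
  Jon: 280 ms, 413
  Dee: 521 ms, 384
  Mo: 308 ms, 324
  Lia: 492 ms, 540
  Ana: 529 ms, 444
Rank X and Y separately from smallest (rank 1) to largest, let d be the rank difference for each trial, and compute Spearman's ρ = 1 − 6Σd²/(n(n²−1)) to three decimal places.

0.200

Ranks of variable 1: 3, 1, 5, 2, 4, 6
Ranks of variable 2: 6, 3, 2, 1, 5, 4
d = r₁ − r₂: -3, -2, 3, 1, -1, 2
d²: 9, 4, 9, 1, 1, 4; Σd² = 28
ρ = 1 − 6·28/(6·35) = 1 − 168/210 = 0.200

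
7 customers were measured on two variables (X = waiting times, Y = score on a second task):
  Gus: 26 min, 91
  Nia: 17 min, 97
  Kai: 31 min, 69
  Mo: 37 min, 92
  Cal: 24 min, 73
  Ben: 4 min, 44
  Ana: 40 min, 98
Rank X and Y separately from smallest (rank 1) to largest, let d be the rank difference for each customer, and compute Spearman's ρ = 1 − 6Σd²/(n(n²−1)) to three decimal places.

Ranks of variable 1: 4, 2, 5, 6, 3, 1, 7
Ranks of variable 2: 4, 6, 2, 5, 3, 1, 7
d = r₁ − r₂: 0, -4, 3, 1, 0, 0, 0
d²: 0, 16, 9, 1, 0, 0, 0; Σd² = 26
ρ = 1 − 6·26/(7·48) = 1 − 156/336 = 0.536

0.536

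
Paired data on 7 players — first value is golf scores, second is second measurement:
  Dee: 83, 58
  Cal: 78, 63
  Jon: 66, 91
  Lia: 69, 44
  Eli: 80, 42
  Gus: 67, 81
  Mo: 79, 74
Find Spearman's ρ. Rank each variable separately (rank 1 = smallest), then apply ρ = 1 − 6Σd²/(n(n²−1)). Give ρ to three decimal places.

Ranks of variable 1: 7, 4, 1, 3, 6, 2, 5
Ranks of variable 2: 3, 4, 7, 2, 1, 6, 5
d = r₁ − r₂: 4, 0, -6, 1, 5, -4, 0
d²: 16, 0, 36, 1, 25, 16, 0; Σd² = 94
ρ = 1 − 6·94/(7·48) = 1 − 564/336 = -0.679

-0.679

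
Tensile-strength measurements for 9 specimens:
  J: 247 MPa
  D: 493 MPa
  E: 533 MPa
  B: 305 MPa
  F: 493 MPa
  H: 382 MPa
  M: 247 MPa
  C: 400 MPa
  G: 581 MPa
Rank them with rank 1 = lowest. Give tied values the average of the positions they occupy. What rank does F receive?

6.5

Sorted (ascending): 247, 247, 305, 382, 400, 493, 493, 533, 581
The 2 values of 247 occupy positions 1–2 → average rank (1+2)/2 = 1.5.
The 2 values of 493 occupy positions 6–7 → average rank (6+7)/2 = 6.5.
F has value 493 MPa → rank 6.5.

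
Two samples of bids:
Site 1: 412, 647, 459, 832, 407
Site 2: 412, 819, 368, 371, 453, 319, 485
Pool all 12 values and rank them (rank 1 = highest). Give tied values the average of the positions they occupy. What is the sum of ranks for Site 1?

25.5

Sorted (descending): 832, 819, 647, 485, 459, 453, 412, 412, 407, 371, 368, 319
The 2 values of 412 occupy positions 7–8 → average rank (7+8)/2 = 7.5.
Site 1 values → pooled ranks: 412→7.5, 647→3, 459→5, 832→1, 407→9
Rank sum = 7.5 + 3 + 5 + 1 + 9 = 25.5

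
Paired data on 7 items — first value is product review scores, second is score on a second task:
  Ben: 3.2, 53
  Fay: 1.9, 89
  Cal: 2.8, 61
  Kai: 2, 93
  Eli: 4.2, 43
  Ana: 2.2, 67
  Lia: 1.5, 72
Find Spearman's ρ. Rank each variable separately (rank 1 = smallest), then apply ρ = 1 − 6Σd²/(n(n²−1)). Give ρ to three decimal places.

-0.857

Ranks of variable 1: 6, 2, 5, 3, 7, 4, 1
Ranks of variable 2: 2, 6, 3, 7, 1, 4, 5
d = r₁ − r₂: 4, -4, 2, -4, 6, 0, -4
d²: 16, 16, 4, 16, 36, 0, 16; Σd² = 104
ρ = 1 − 6·104/(7·48) = 1 − 624/336 = -0.857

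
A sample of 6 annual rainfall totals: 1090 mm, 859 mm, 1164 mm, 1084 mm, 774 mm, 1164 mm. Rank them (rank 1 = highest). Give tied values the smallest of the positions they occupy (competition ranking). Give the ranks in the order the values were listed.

3, 5, 1, 4, 6, 1

Sorted (descending): 1164, 1164, 1090, 1084, 859, 774
The 2 values of 1164 occupy positions 1–2 → each gets rank 1.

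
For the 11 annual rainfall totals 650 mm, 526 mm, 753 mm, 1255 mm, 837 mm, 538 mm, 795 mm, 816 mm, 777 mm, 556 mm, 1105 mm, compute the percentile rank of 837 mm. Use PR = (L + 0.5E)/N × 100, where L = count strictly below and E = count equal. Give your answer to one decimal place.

77.3

N = 11.
Strictly below 837: 8. Equal to 837: 1.
PR = (8 + 0.5·1)/11 × 100 = 77.3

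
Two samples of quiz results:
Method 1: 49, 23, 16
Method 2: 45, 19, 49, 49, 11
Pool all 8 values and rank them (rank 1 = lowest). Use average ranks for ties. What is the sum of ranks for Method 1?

Sorted (ascending): 11, 16, 19, 23, 45, 49, 49, 49
The 3 values of 49 occupy positions 6–8 → average rank 7.
Method 1 values → pooled ranks: 49→7, 23→4, 16→2
Rank sum = 7 + 4 + 2 = 13

13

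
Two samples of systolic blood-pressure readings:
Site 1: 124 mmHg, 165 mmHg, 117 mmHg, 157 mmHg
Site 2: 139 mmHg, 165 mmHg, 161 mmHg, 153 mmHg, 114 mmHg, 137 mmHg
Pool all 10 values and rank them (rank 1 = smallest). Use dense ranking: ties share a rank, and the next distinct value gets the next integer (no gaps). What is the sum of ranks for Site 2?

Sorted (ascending): 114, 117, 124, 137, 139, 153, 157, 161, 165, 165
The 2 values of 165 share dense rank 9.
Remaining distinct values take the next consecutive integers.
Site 2 values → pooled ranks: 139→5, 165→9, 161→8, 153→6, 114→1, 137→4
Rank sum = 5 + 9 + 8 + 6 + 1 + 4 = 33

33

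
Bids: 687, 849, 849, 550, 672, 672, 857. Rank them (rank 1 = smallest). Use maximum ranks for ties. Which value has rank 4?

Sorted (ascending): 550, 672, 672, 687, 849, 849, 857
The 2 values of 672 occupy positions 2–3 → each gets rank 3.
The 2 values of 849 occupy positions 5–6 → each gets rank 6.
Rank 4 → value 687.

687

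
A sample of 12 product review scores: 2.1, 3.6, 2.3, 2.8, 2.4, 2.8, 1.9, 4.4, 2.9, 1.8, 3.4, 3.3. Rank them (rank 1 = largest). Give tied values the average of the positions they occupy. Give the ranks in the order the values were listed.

Sorted (descending): 4.4, 3.6, 3.4, 3.3, 2.9, 2.8, 2.8, 2.4, 2.3, 2.1, 1.9, 1.8
The 2 values of 2.8 occupy positions 6–7 → average rank (6+7)/2 = 6.5.

10, 2, 9, 6.5, 8, 6.5, 11, 1, 5, 12, 3, 4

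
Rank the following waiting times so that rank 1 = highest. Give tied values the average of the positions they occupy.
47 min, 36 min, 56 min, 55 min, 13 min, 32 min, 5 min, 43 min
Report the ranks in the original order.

3, 5, 1, 2, 7, 6, 8, 4

Sorted (descending): 56, 55, 47, 43, 36, 32, 13, 5
No ties — each value takes its position as its rank.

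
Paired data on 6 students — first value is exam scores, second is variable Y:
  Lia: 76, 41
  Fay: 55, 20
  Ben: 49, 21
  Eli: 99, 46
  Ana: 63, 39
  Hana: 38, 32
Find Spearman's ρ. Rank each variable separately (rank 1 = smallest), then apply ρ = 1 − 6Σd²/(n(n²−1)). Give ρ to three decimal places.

Ranks of variable 1: 5, 3, 2, 6, 4, 1
Ranks of variable 2: 5, 1, 2, 6, 4, 3
d = r₁ − r₂: 0, 2, 0, 0, 0, -2
d²: 0, 4, 0, 0, 0, 4; Σd² = 8
ρ = 1 − 6·8/(6·35) = 1 − 48/210 = 0.771

0.771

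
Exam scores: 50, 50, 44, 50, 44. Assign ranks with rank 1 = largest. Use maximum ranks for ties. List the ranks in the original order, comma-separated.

Sorted (descending): 50, 50, 50, 44, 44
The 3 values of 50 occupy positions 1–3 → each gets rank 3.
The 2 values of 44 occupy positions 4–5 → each gets rank 5.

3, 3, 5, 3, 5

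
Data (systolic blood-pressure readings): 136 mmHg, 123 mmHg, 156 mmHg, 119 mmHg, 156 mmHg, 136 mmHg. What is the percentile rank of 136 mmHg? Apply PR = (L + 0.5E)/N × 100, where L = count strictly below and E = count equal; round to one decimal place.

N = 6.
Strictly below 136: 2. Equal to 136: 2.
PR = (2 + 0.5·2)/6 × 100 = 50.0

50.0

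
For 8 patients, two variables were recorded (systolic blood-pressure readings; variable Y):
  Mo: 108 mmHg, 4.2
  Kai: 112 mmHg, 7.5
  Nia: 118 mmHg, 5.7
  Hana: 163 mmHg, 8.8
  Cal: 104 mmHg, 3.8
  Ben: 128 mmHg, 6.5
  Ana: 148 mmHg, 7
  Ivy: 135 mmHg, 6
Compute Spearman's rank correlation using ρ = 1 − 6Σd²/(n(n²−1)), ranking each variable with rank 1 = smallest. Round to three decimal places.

0.738

Ranks of variable 1: 2, 3, 4, 8, 1, 5, 7, 6
Ranks of variable 2: 2, 7, 3, 8, 1, 5, 6, 4
d = r₁ − r₂: 0, -4, 1, 0, 0, 0, 1, 2
d²: 0, 16, 1, 0, 0, 0, 1, 4; Σd² = 22
ρ = 1 − 6·22/(8·63) = 1 − 132/504 = 0.738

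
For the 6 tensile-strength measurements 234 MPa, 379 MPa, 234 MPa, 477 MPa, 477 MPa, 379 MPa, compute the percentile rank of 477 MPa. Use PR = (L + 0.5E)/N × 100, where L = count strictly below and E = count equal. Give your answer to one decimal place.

83.3

N = 6.
Strictly below 477: 4. Equal to 477: 2.
PR = (4 + 0.5·2)/6 × 100 = 83.3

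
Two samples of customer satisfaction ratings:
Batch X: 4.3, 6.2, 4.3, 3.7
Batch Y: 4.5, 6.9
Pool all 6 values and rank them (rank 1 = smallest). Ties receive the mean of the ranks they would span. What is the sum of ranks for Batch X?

11

Sorted (ascending): 3.7, 4.3, 4.3, 4.5, 6.2, 6.9
The 2 values of 4.3 occupy positions 2–3 → average rank (2+3)/2 = 2.5.
Batch X values → pooled ranks: 4.3→2.5, 6.2→5, 4.3→2.5, 3.7→1
Rank sum = 2.5 + 5 + 2.5 + 1 = 11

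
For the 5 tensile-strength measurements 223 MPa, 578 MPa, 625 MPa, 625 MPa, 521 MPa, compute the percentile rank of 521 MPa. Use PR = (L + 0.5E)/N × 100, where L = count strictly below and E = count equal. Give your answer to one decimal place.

30.0

N = 5.
Strictly below 521: 1. Equal to 521: 1.
PR = (1 + 0.5·1)/5 × 100 = 30.0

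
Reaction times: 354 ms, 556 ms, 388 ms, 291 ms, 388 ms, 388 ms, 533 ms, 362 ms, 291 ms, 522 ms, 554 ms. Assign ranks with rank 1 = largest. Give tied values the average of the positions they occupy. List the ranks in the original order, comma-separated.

9, 1, 6, 10.5, 6, 6, 3, 8, 10.5, 4, 2

Sorted (descending): 556, 554, 533, 522, 388, 388, 388, 362, 354, 291, 291
The 3 values of 388 occupy positions 5–7 → average rank 6.
The 2 values of 291 occupy positions 10–11 → average rank (10+11)/2 = 10.5.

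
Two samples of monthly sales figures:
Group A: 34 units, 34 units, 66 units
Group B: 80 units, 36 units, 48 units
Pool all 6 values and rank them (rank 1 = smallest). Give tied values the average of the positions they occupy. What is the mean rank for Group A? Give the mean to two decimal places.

2.67

Sorted (ascending): 34, 34, 36, 48, 66, 80
The 2 values of 34 occupy positions 1–2 → average rank (1+2)/2 = 1.5.
Group A values → pooled ranks: 34→1.5, 34→1.5, 66→5
Mean rank = (1.5 + 1.5 + 5) / 3 = 2.67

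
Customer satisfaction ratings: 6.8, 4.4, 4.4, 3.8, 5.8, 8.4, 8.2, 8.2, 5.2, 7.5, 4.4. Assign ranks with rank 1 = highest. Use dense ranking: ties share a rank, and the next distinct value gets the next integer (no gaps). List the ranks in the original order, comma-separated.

Sorted (descending): 8.4, 8.2, 8.2, 7.5, 6.8, 5.8, 5.2, 4.4, 4.4, 4.4, 3.8
The 2 values of 8.2 share dense rank 2.
The 3 values of 4.4 share dense rank 7.
Remaining distinct values take the next consecutive integers.

4, 7, 7, 8, 5, 1, 2, 2, 6, 3, 7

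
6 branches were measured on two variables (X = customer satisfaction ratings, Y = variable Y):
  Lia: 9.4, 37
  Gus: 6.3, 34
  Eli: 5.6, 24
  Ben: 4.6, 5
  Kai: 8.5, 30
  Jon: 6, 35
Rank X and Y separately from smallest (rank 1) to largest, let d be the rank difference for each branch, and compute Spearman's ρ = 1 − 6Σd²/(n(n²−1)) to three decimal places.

Ranks of variable 1: 6, 4, 2, 1, 5, 3
Ranks of variable 2: 6, 4, 2, 1, 3, 5
d = r₁ − r₂: 0, 0, 0, 0, 2, -2
d²: 0, 0, 0, 0, 4, 4; Σd² = 8
ρ = 1 − 6·8/(6·35) = 1 − 48/210 = 0.771

0.771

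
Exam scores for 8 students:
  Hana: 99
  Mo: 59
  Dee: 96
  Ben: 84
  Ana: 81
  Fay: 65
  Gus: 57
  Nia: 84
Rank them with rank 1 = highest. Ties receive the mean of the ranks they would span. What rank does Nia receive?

Sorted (descending): 99, 96, 84, 84, 81, 65, 59, 57
The 2 values of 84 occupy positions 3–4 → average rank (3+4)/2 = 3.5.
Nia has value 84 → rank 3.5.

3.5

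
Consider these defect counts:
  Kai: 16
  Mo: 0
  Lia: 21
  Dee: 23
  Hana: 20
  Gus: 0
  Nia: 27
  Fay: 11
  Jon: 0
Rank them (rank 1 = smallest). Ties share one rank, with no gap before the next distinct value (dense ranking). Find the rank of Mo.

Sorted (ascending): 0, 0, 0, 11, 16, 20, 21, 23, 27
The 3 values of 0 share dense rank 1.
Remaining distinct values take the next consecutive integers.
Mo has value 0 → rank 1.

1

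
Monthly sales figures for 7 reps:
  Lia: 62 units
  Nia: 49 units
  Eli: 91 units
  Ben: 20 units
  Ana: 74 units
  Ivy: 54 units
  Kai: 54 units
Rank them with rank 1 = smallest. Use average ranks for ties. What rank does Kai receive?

3.5

Sorted (ascending): 20, 49, 54, 54, 62, 74, 91
The 2 values of 54 occupy positions 3–4 → average rank (3+4)/2 = 3.5.
Kai has value 54 units → rank 3.5.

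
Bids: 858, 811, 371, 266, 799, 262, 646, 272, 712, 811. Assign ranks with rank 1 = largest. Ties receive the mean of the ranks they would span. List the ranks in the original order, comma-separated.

1, 2.5, 7, 9, 4, 10, 6, 8, 5, 2.5

Sorted (descending): 858, 811, 811, 799, 712, 646, 371, 272, 266, 262
The 2 values of 811 occupy positions 2–3 → average rank (2+3)/2 = 2.5.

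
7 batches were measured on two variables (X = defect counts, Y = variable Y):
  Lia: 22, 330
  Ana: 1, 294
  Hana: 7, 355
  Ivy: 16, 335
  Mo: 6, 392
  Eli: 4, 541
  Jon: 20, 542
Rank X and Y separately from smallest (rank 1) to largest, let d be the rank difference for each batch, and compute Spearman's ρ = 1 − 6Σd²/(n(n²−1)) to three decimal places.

Ranks of variable 1: 7, 1, 4, 5, 3, 2, 6
Ranks of variable 2: 2, 1, 4, 3, 5, 6, 7
d = r₁ − r₂: 5, 0, 0, 2, -2, -4, -1
d²: 25, 0, 0, 4, 4, 16, 1; Σd² = 50
ρ = 1 − 6·50/(7·48) = 1 − 300/336 = 0.107

0.107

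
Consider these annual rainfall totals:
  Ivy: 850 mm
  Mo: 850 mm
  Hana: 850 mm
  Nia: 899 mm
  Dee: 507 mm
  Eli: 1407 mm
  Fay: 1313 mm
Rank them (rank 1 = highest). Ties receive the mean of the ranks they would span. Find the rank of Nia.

Sorted (descending): 1407, 1313, 899, 850, 850, 850, 507
The 3 values of 850 occupy positions 4–6 → average rank 5.
Nia has value 899 mm → rank 3.

3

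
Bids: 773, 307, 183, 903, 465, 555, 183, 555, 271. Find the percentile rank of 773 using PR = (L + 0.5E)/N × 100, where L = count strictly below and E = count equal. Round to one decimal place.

N = 9.
Strictly below 773: 7. Equal to 773: 1.
PR = (7 + 0.5·1)/9 × 100 = 83.3

83.3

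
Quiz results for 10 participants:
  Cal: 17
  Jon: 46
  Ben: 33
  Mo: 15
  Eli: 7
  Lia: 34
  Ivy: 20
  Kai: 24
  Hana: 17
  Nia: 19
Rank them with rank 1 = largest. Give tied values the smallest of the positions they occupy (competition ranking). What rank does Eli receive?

Sorted (descending): 46, 34, 33, 24, 20, 19, 17, 17, 15, 7
The 2 values of 17 occupy positions 7–8 → each gets rank 7.
Eli has value 7 → rank 10.

10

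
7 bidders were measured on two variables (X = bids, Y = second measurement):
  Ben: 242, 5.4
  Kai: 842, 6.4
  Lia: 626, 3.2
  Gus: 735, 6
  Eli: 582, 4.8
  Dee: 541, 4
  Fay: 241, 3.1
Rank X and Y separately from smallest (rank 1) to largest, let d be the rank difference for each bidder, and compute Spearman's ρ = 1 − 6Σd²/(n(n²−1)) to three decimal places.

Ranks of variable 1: 2, 7, 5, 6, 4, 3, 1
Ranks of variable 2: 5, 7, 2, 6, 4, 3, 1
d = r₁ − r₂: -3, 0, 3, 0, 0, 0, 0
d²: 9, 0, 9, 0, 0, 0, 0; Σd² = 18
ρ = 1 − 6·18/(7·48) = 1 − 108/336 = 0.679

0.679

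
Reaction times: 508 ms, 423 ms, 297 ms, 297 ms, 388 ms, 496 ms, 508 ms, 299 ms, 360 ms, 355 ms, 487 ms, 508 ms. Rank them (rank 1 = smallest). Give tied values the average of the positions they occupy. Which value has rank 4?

Sorted (ascending): 297, 297, 299, 355, 360, 388, 423, 487, 496, 508, 508, 508
The 2 values of 297 occupy positions 1–2 → average rank (1+2)/2 = 1.5.
The 3 values of 508 occupy positions 10–12 → average rank 11.
Rank 4 → value 355.

355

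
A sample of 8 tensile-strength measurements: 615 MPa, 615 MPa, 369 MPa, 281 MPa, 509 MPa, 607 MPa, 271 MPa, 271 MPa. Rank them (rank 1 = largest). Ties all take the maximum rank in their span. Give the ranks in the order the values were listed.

2, 2, 5, 6, 4, 3, 8, 8

Sorted (descending): 615, 615, 607, 509, 369, 281, 271, 271
The 2 values of 615 occupy positions 1–2 → each gets rank 2.
The 2 values of 271 occupy positions 7–8 → each gets rank 8.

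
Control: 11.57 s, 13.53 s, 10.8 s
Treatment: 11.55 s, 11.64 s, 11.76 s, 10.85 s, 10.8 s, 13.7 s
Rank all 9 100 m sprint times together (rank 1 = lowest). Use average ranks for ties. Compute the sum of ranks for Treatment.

Sorted (ascending): 10.8, 10.8, 10.85, 11.55, 11.57, 11.64, 11.76, 13.53, 13.7
The 2 values of 10.8 occupy positions 1–2 → average rank (1+2)/2 = 1.5.
Treatment values → pooled ranks: 11.55→4, 11.64→6, 11.76→7, 10.85→3, 10.8→1.5, 13.7→9
Rank sum = 4 + 6 + 7 + 3 + 1.5 + 9 = 30.5

30.5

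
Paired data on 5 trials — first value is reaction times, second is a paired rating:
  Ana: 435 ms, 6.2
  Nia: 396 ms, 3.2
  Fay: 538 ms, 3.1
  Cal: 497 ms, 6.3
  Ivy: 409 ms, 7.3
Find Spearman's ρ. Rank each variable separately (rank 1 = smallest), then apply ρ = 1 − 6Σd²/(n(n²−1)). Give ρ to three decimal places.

Ranks of variable 1: 3, 1, 5, 4, 2
Ranks of variable 2: 3, 2, 1, 4, 5
d = r₁ − r₂: 0, -1, 4, 0, -3
d²: 0, 1, 16, 0, 9; Σd² = 26
ρ = 1 − 6·26/(5·24) = 1 − 156/120 = -0.300

-0.300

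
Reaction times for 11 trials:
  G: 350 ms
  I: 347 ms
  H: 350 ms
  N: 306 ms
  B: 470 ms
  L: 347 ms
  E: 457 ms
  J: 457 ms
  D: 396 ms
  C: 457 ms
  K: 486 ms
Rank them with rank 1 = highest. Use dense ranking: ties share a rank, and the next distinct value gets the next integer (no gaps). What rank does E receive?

Sorted (descending): 486, 470, 457, 457, 457, 396, 350, 350, 347, 347, 306
The 3 values of 457 share dense rank 3.
The 2 values of 350 share dense rank 5.
The 2 values of 347 share dense rank 6.
Remaining distinct values take the next consecutive integers.
E has value 457 ms → rank 3.

3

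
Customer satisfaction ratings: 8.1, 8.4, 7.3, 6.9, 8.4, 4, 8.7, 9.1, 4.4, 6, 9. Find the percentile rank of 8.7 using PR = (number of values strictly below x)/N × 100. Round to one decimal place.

72.7

N = 11.
Strictly below 8.7: 8. Equal to 8.7: 1.
PR = 8/11 × 100 = 72.7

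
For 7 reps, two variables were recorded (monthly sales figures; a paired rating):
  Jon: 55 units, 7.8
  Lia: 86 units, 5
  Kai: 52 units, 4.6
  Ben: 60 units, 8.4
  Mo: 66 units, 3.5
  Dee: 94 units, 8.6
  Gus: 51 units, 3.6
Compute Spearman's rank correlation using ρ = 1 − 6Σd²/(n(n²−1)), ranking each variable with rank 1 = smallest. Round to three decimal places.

Ranks of variable 1: 3, 6, 2, 4, 5, 7, 1
Ranks of variable 2: 5, 4, 3, 6, 1, 7, 2
d = r₁ − r₂: -2, 2, -1, -2, 4, 0, -1
d²: 4, 4, 1, 4, 16, 0, 1; Σd² = 30
ρ = 1 − 6·30/(7·48) = 1 − 180/336 = 0.464

0.464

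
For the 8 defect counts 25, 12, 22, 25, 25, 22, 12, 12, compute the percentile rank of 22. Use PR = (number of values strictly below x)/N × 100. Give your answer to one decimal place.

37.5

N = 8.
Strictly below 22: 3. Equal to 22: 2.
PR = 3/8 × 100 = 37.5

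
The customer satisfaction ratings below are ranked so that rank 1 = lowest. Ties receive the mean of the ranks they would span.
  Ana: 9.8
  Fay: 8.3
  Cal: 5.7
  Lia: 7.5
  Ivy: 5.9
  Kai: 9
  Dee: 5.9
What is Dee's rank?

Sorted (ascending): 5.7, 5.9, 5.9, 7.5, 8.3, 9, 9.8
The 2 values of 5.9 occupy positions 2–3 → average rank (2+3)/2 = 2.5.
Dee has value 5.9 → rank 2.5.

2.5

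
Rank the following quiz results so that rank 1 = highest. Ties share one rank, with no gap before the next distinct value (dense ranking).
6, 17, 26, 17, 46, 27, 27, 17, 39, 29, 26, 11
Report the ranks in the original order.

Sorted (descending): 46, 39, 29, 27, 27, 26, 26, 17, 17, 17, 11, 6
The 2 values of 27 share dense rank 4.
The 2 values of 26 share dense rank 5.
The 3 values of 17 share dense rank 6.
Remaining distinct values take the next consecutive integers.

8, 6, 5, 6, 1, 4, 4, 6, 2, 3, 5, 7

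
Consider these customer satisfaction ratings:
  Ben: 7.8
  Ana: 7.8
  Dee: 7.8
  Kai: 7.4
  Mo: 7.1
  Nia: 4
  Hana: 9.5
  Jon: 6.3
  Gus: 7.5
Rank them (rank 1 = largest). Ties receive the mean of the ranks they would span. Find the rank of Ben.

Sorted (descending): 9.5, 7.8, 7.8, 7.8, 7.5, 7.4, 7.1, 6.3, 4
The 3 values of 7.8 occupy positions 2–4 → average rank 3.
Ben has value 7.8 → rank 3.

3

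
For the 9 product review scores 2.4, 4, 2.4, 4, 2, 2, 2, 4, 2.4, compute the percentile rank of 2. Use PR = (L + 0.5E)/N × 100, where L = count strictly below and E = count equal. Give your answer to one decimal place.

N = 9.
Strictly below 2: 0. Equal to 2: 3.
PR = (0 + 0.5·3)/9 × 100 = 16.7

16.7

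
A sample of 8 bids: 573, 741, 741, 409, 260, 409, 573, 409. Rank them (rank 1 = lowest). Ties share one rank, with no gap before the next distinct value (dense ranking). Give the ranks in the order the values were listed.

Sorted (ascending): 260, 409, 409, 409, 573, 573, 741, 741
The 3 values of 409 share dense rank 2.
The 2 values of 573 share dense rank 3.
The 2 values of 741 share dense rank 4.
Remaining distinct values take the next consecutive integers.

3, 4, 4, 2, 1, 2, 3, 2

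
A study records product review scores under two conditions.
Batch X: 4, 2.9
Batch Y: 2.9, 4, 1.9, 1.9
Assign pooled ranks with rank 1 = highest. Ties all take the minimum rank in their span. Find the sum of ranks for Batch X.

4

Sorted (descending): 4, 4, 2.9, 2.9, 1.9, 1.9
The 2 values of 4 occupy positions 1–2 → each gets rank 1.
The 2 values of 2.9 occupy positions 3–4 → each gets rank 3.
The 2 values of 1.9 occupy positions 5–6 → each gets rank 5.
Batch X values → pooled ranks: 4→1, 2.9→3
Rank sum = 1 + 3 = 4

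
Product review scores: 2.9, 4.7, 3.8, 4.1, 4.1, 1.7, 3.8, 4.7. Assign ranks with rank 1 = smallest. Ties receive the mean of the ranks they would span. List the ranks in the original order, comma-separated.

2, 7.5, 3.5, 5.5, 5.5, 1, 3.5, 7.5

Sorted (ascending): 1.7, 2.9, 3.8, 3.8, 4.1, 4.1, 4.7, 4.7
The 2 values of 3.8 occupy positions 3–4 → average rank (3+4)/2 = 3.5.
The 2 values of 4.1 occupy positions 5–6 → average rank (5+6)/2 = 5.5.
The 2 values of 4.7 occupy positions 7–8 → average rank (7+8)/2 = 7.5.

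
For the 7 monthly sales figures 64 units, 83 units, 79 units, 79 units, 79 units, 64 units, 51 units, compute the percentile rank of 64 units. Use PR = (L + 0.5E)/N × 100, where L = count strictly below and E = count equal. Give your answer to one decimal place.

28.6

N = 7.
Strictly below 64: 1. Equal to 64: 2.
PR = (1 + 0.5·2)/7 × 100 = 28.6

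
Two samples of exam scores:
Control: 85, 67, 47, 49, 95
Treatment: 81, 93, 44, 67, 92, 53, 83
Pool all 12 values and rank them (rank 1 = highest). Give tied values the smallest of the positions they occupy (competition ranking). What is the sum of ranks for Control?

Sorted (descending): 95, 93, 92, 85, 83, 81, 67, 67, 53, 49, 47, 44
The 2 values of 67 occupy positions 7–8 → each gets rank 7.
Control values → pooled ranks: 85→4, 67→7, 47→11, 49→10, 95→1
Rank sum = 4 + 7 + 11 + 10 + 1 = 33

33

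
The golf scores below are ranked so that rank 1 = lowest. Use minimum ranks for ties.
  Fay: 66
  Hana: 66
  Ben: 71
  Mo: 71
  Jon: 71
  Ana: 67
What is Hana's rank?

Sorted (ascending): 66, 66, 67, 71, 71, 71
The 2 values of 66 occupy positions 1–2 → each gets rank 1.
The 3 values of 71 occupy positions 4–6 → each gets rank 4.
Hana has value 66 → rank 1.

1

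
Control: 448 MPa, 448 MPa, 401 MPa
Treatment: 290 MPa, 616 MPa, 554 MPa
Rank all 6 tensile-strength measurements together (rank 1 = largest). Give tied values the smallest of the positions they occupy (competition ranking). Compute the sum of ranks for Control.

11

Sorted (descending): 616, 554, 448, 448, 401, 290
The 2 values of 448 occupy positions 3–4 → each gets rank 3.
Control values → pooled ranks: 448→3, 448→3, 401→5
Rank sum = 3 + 3 + 5 = 11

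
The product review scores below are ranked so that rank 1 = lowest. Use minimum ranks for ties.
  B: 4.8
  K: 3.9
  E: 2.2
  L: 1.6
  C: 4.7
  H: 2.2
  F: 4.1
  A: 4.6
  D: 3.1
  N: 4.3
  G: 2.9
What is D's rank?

Sorted (ascending): 1.6, 2.2, 2.2, 2.9, 3.1, 3.9, 4.1, 4.3, 4.6, 4.7, 4.8
The 2 values of 2.2 occupy positions 2–3 → each gets rank 2.
D has value 3.1 → rank 5.

5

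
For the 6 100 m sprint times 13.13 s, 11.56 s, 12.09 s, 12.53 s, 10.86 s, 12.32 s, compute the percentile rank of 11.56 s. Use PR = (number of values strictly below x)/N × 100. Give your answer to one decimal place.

N = 6.
Strictly below 11.56: 1. Equal to 11.56: 1.
PR = 1/6 × 100 = 16.7

16.7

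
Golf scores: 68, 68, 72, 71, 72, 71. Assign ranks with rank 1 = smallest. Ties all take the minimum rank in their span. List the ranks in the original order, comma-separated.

1, 1, 5, 3, 5, 3

Sorted (ascending): 68, 68, 71, 71, 72, 72
The 2 values of 68 occupy positions 1–2 → each gets rank 1.
The 2 values of 71 occupy positions 3–4 → each gets rank 3.
The 2 values of 72 occupy positions 5–6 → each gets rank 5.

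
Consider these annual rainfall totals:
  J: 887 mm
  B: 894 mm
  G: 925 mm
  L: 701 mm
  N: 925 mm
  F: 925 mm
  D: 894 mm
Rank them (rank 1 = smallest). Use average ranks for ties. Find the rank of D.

3.5

Sorted (ascending): 701, 887, 894, 894, 925, 925, 925
The 2 values of 894 occupy positions 3–4 → average rank (3+4)/2 = 3.5.
The 3 values of 925 occupy positions 5–7 → average rank 6.
D has value 894 mm → rank 3.5.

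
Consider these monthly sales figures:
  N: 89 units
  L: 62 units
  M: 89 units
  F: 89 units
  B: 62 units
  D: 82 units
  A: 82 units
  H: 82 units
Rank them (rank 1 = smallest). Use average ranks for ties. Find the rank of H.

Sorted (ascending): 62, 62, 82, 82, 82, 89, 89, 89
The 2 values of 62 occupy positions 1–2 → average rank (1+2)/2 = 1.5.
The 3 values of 82 occupy positions 3–5 → average rank 4.
The 3 values of 89 occupy positions 6–8 → average rank 7.
H has value 82 units → rank 4.

4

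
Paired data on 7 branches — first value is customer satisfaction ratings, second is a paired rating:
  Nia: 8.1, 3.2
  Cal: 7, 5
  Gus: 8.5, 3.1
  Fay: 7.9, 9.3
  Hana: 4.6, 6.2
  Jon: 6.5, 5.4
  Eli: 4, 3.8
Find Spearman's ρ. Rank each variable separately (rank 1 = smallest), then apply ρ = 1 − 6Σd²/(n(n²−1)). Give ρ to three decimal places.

Ranks of variable 1: 6, 4, 7, 5, 2, 3, 1
Ranks of variable 2: 2, 4, 1, 7, 6, 5, 3
d = r₁ − r₂: 4, 0, 6, -2, -4, -2, -2
d²: 16, 0, 36, 4, 16, 4, 4; Σd² = 80
ρ = 1 − 6·80/(7·48) = 1 − 480/336 = -0.429

-0.429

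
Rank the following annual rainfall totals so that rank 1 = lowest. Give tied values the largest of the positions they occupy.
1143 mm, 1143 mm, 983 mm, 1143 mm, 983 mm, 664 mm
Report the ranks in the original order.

Sorted (ascending): 664, 983, 983, 1143, 1143, 1143
The 2 values of 983 occupy positions 2–3 → each gets rank 3.
The 3 values of 1143 occupy positions 4–6 → each gets rank 6.

6, 6, 3, 6, 3, 1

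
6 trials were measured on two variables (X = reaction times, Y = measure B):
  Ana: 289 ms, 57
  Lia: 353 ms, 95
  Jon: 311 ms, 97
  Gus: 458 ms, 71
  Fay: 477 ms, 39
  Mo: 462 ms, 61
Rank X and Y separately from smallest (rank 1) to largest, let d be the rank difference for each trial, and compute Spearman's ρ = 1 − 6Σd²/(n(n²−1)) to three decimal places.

-0.429

Ranks of variable 1: 1, 3, 2, 4, 6, 5
Ranks of variable 2: 2, 5, 6, 4, 1, 3
d = r₁ − r₂: -1, -2, -4, 0, 5, 2
d²: 1, 4, 16, 0, 25, 4; Σd² = 50
ρ = 1 − 6·50/(6·35) = 1 − 300/210 = -0.429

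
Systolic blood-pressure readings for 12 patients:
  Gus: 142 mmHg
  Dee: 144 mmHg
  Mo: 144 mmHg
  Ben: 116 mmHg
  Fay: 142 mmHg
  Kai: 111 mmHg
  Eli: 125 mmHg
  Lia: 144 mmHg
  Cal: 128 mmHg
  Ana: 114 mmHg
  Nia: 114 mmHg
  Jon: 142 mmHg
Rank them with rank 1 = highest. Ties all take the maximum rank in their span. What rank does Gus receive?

Sorted (descending): 144, 144, 144, 142, 142, 142, 128, 125, 116, 114, 114, 111
The 3 values of 144 occupy positions 1–3 → each gets rank 3.
The 3 values of 142 occupy positions 4–6 → each gets rank 6.
The 2 values of 114 occupy positions 10–11 → each gets rank 11.
Gus has value 142 mmHg → rank 6.

6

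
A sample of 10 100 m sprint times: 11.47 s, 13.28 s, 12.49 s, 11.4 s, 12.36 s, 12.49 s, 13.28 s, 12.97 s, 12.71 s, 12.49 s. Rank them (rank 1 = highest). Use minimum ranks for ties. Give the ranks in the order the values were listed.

9, 1, 5, 10, 8, 5, 1, 3, 4, 5

Sorted (descending): 13.28, 13.28, 12.97, 12.71, 12.49, 12.49, 12.49, 12.36, 11.47, 11.4
The 2 values of 13.28 occupy positions 1–2 → each gets rank 1.
The 3 values of 12.49 occupy positions 5–7 → each gets rank 5.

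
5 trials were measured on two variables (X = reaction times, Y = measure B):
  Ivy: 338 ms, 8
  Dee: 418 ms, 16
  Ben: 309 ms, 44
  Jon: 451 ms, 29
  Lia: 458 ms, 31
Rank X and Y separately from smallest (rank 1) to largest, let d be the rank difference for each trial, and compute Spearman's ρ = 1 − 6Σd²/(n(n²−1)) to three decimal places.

Ranks of variable 1: 2, 3, 1, 4, 5
Ranks of variable 2: 1, 2, 5, 3, 4
d = r₁ − r₂: 1, 1, -4, 1, 1
d²: 1, 1, 16, 1, 1; Σd² = 20
ρ = 1 − 6·20/(5·24) = 1 − 120/120 = 0.000

0.000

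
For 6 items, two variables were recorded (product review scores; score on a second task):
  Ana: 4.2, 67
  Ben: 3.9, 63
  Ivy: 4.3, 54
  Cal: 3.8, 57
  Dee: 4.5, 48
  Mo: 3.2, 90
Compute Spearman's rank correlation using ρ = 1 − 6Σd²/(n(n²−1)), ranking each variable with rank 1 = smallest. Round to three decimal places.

-0.771

Ranks of variable 1: 4, 3, 5, 2, 6, 1
Ranks of variable 2: 5, 4, 2, 3, 1, 6
d = r₁ − r₂: -1, -1, 3, -1, 5, -5
d²: 1, 1, 9, 1, 25, 25; Σd² = 62
ρ = 1 − 6·62/(6·35) = 1 − 372/210 = -0.771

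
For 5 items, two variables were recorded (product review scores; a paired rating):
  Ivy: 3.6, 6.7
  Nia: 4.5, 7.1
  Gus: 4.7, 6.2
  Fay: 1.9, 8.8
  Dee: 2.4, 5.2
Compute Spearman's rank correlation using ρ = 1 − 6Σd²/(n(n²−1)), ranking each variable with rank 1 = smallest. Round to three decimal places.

-0.300

Ranks of variable 1: 3, 4, 5, 1, 2
Ranks of variable 2: 3, 4, 2, 5, 1
d = r₁ − r₂: 0, 0, 3, -4, 1
d²: 0, 0, 9, 16, 1; Σd² = 26
ρ = 1 − 6·26/(5·24) = 1 − 156/120 = -0.300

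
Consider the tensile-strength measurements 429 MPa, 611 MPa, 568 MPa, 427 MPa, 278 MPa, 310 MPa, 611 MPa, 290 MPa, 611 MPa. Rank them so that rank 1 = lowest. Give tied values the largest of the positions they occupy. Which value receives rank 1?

278

Sorted (ascending): 278, 290, 310, 427, 429, 568, 611, 611, 611
The 3 values of 611 occupy positions 7–9 → each gets rank 9.
Rank 1 → value 278.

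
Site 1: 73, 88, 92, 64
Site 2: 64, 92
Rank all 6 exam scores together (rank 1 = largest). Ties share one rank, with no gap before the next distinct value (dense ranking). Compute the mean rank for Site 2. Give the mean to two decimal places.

Sorted (descending): 92, 92, 88, 73, 64, 64
The 2 values of 92 share dense rank 1.
The 2 values of 64 share dense rank 4.
Remaining distinct values take the next consecutive integers.
Site 2 values → pooled ranks: 64→4, 92→1
Mean rank = (4 + 1) / 2 = 2.50

2.50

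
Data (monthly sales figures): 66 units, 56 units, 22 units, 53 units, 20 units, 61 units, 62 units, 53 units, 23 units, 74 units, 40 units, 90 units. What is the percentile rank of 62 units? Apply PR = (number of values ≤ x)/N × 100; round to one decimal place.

75.0

N = 12.
Strictly below 62: 8. Equal to 62: 1.
PR = 9/12 × 100 = 75.0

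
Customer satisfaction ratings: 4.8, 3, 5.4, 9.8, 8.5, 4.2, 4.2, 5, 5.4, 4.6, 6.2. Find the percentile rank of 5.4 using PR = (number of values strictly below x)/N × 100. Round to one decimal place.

54.5

N = 11.
Strictly below 5.4: 6. Equal to 5.4: 2.
PR = 6/11 × 100 = 54.5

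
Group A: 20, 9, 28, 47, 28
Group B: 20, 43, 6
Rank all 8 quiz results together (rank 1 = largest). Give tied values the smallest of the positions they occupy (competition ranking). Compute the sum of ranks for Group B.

Sorted (descending): 47, 43, 28, 28, 20, 20, 9, 6
The 2 values of 28 occupy positions 3–4 → each gets rank 3.
The 2 values of 20 occupy positions 5–6 → each gets rank 5.
Group B values → pooled ranks: 20→5, 43→2, 6→8
Rank sum = 5 + 2 + 8 = 15

15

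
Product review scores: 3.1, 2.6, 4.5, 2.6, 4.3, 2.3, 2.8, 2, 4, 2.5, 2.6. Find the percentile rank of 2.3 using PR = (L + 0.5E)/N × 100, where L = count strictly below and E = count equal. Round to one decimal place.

N = 11.
Strictly below 2.3: 1. Equal to 2.3: 1.
PR = (1 + 0.5·1)/11 × 100 = 13.6

13.6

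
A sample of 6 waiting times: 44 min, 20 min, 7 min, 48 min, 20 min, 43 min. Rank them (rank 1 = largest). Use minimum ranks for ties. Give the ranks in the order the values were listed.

2, 4, 6, 1, 4, 3

Sorted (descending): 48, 44, 43, 20, 20, 7
The 2 values of 20 occupy positions 4–5 → each gets rank 4.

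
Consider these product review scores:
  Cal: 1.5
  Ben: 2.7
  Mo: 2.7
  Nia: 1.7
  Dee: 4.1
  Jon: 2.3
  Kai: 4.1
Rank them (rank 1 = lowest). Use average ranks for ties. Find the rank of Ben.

Sorted (ascending): 1.5, 1.7, 2.3, 2.7, 2.7, 4.1, 4.1
The 2 values of 2.7 occupy positions 4–5 → average rank (4+5)/2 = 4.5.
The 2 values of 4.1 occupy positions 6–7 → average rank (6+7)/2 = 6.5.
Ben has value 2.7 → rank 4.5.

4.5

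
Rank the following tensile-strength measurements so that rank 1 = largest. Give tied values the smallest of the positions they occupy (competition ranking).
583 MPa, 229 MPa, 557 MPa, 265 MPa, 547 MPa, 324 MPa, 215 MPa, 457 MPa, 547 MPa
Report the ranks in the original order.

1, 8, 2, 7, 3, 6, 9, 5, 3

Sorted (descending): 583, 557, 547, 547, 457, 324, 265, 229, 215
The 2 values of 547 occupy positions 3–4 → each gets rank 3.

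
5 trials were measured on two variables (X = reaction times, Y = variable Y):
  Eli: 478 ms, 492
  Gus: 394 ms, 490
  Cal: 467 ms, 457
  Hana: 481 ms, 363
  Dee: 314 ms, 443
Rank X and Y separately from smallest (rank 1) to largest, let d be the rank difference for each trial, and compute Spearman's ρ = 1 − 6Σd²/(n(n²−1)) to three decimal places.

Ranks of variable 1: 4, 2, 3, 5, 1
Ranks of variable 2: 5, 4, 3, 1, 2
d = r₁ − r₂: -1, -2, 0, 4, -1
d²: 1, 4, 0, 16, 1; Σd² = 22
ρ = 1 − 6·22/(5·24) = 1 − 132/120 = -0.100

-0.100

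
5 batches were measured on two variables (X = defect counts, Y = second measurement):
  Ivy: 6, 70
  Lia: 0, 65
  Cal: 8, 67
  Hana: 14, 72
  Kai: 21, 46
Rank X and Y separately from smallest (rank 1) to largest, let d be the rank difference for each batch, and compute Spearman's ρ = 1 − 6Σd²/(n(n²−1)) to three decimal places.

-0.100

Ranks of variable 1: 2, 1, 3, 4, 5
Ranks of variable 2: 4, 2, 3, 5, 1
d = r₁ − r₂: -2, -1, 0, -1, 4
d²: 4, 1, 0, 1, 16; Σd² = 22
ρ = 1 − 6·22/(5·24) = 1 − 132/120 = -0.100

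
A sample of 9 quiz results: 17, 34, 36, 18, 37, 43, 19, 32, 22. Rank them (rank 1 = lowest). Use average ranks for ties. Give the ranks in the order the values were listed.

1, 6, 7, 2, 8, 9, 3, 5, 4

Sorted (ascending): 17, 18, 19, 22, 32, 34, 36, 37, 43
No ties — each value takes its position as its rank.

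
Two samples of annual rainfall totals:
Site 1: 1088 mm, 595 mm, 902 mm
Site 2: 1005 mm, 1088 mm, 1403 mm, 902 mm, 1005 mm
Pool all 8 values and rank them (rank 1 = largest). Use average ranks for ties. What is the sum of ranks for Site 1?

Sorted (descending): 1403, 1088, 1088, 1005, 1005, 902, 902, 595
The 2 values of 1088 occupy positions 2–3 → average rank (2+3)/2 = 2.5.
The 2 values of 1005 occupy positions 4–5 → average rank (4+5)/2 = 4.5.
The 2 values of 902 occupy positions 6–7 → average rank (6+7)/2 = 6.5.
Site 1 values → pooled ranks: 1088→2.5, 595→8, 902→6.5
Rank sum = 2.5 + 8 + 6.5 = 17

17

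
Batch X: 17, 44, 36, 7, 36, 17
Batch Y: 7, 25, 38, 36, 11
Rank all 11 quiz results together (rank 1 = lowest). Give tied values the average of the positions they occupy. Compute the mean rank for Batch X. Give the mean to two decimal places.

6.25

Sorted (ascending): 7, 7, 11, 17, 17, 25, 36, 36, 36, 38, 44
The 2 values of 7 occupy positions 1–2 → average rank (1+2)/2 = 1.5.
The 2 values of 17 occupy positions 4–5 → average rank (4+5)/2 = 4.5.
The 3 values of 36 occupy positions 7–9 → average rank 8.
Batch X values → pooled ranks: 17→4.5, 44→11, 36→8, 7→1.5, 36→8, 17→4.5
Mean rank = (4.5 + 11 + 8 + 1.5 + 8 + 4.5) / 6 = 6.25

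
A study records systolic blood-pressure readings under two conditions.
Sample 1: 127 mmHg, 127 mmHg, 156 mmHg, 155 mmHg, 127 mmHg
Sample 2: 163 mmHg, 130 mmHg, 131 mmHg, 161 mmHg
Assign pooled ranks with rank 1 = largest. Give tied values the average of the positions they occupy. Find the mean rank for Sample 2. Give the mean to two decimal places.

3.50

Sorted (descending): 163, 161, 156, 155, 131, 130, 127, 127, 127
The 3 values of 127 occupy positions 7–9 → average rank 8.
Sample 2 values → pooled ranks: 163→1, 130→6, 131→5, 161→2
Mean rank = (1 + 6 + 5 + 2) / 4 = 3.50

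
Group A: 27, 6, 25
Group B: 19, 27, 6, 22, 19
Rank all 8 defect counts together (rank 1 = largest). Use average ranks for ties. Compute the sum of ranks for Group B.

Sorted (descending): 27, 27, 25, 22, 19, 19, 6, 6
The 2 values of 27 occupy positions 1–2 → average rank (1+2)/2 = 1.5.
The 2 values of 19 occupy positions 5–6 → average rank (5+6)/2 = 5.5.
The 2 values of 6 occupy positions 7–8 → average rank (7+8)/2 = 7.5.
Group B values → pooled ranks: 19→5.5, 27→1.5, 6→7.5, 22→4, 19→5.5
Rank sum = 5.5 + 1.5 + 7.5 + 4 + 5.5 = 24

24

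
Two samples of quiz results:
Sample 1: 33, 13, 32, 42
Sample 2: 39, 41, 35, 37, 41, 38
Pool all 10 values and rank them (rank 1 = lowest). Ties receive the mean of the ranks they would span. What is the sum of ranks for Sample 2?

39

Sorted (ascending): 13, 32, 33, 35, 37, 38, 39, 41, 41, 42
The 2 values of 41 occupy positions 8–9 → average rank (8+9)/2 = 8.5.
Sample 2 values → pooled ranks: 39→7, 41→8.5, 35→4, 37→5, 41→8.5, 38→6
Rank sum = 7 + 8.5 + 4 + 5 + 8.5 + 6 = 39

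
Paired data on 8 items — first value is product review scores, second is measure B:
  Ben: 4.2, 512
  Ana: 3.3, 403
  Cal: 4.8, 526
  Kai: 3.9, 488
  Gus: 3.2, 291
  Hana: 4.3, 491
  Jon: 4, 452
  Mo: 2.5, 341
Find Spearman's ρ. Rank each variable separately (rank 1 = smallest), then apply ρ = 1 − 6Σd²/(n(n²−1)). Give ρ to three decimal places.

0.929

Ranks of variable 1: 6, 3, 8, 4, 2, 7, 5, 1
Ranks of variable 2: 7, 3, 8, 5, 1, 6, 4, 2
d = r₁ − r₂: -1, 0, 0, -1, 1, 1, 1, -1
d²: 1, 0, 0, 1, 1, 1, 1, 1; Σd² = 6
ρ = 1 − 6·6/(8·63) = 1 − 36/504 = 0.929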